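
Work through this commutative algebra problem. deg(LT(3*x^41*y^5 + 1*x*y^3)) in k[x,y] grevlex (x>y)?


LT: 3*x^41*y^5
deg_x=41, deg_y=5
Total=41+5=46


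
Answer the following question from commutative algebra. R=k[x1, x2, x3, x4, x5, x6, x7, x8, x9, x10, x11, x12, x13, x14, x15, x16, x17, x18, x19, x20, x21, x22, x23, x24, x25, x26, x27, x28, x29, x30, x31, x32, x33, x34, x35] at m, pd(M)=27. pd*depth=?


pd+depth=35
depth=35-27=8
pd*depth=27*8=216


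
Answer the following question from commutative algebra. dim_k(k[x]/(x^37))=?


Basis: 1,x,...,x^36
dim=37


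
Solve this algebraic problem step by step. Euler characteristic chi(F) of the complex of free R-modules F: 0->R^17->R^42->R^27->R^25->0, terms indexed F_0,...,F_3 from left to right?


chi = sum (-1)^i * rank:
(-1)^0*17=17
(-1)^1*42=-42
(-1)^2*27=27
(-1)^3*25=-25
chi=-23


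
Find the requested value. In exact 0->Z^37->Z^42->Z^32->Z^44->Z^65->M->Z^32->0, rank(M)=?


Alt sum=0:
(-1)^0*37 + (-1)^1*42 + (-1)^2*32 + (-1)^3*44 + (-1)^4*65 + (-1)^5*? + (-1)^6*32=0
rank(M)=80


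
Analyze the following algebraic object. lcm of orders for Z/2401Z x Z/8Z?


Exponent = lcm of the cyclic orders; pairwise coprime => product.
7^4*2^3=2401*8=19208


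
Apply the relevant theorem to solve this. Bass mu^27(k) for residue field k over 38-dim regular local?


C(n,i)=C(38,27)=1203322288


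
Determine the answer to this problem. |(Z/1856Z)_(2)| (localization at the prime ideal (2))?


2-primary part: 1856=2^6*29
Size=2^6=64


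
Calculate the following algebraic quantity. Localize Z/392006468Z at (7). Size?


7-primary part: 392006468=7^8*68
Size=7^8=5764801


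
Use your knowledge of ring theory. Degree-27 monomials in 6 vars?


C(d+n-1,n-1)=C(32,5)=201376


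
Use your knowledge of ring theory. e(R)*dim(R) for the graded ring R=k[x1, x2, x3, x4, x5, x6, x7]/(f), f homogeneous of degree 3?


e(R)=deg(f)=3, dim(R)=7-1=6
e*dim=3*6=18


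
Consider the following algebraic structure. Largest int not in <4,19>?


gcd(4,19)=1 => F=ab-a-b=4*19-4-19=76-23=53


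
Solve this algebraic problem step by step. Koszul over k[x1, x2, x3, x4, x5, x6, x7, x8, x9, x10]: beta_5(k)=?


C(n,i)=C(10,5)=252


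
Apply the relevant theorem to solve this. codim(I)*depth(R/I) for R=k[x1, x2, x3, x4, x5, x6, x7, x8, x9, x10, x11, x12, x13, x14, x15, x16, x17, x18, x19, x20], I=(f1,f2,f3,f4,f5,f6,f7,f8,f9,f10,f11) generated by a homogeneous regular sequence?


codim=11, depth=dim(R/I)=20-11=9
Product=11*9=99


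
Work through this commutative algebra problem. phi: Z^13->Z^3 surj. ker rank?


rank(ker) = 13-3 = 10


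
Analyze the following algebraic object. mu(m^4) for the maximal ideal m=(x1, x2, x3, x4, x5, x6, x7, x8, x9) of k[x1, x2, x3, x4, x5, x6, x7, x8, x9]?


Graded Nakayama: mu(m^d) = dim_k (m^d/m^(d+1)) = #degree-4 monomials in 9 vars
C(n+d-1,d)=C(12,4)=495


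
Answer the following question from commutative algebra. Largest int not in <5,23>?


gcd(5,23)=1 => F=ab-a-b=5*23-5-23=115-28=87


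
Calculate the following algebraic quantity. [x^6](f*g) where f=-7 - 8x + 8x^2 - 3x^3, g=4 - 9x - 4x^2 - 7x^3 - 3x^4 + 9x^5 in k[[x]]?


[x^6] = sum a_i*b_j, i+j=6
  -8*9=-72
  8*-3=-24
  -3*-7=21
Sum=-75


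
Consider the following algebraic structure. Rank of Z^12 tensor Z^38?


rank(M(x)N) = rank(M)*rank(N)
12*38 = 456


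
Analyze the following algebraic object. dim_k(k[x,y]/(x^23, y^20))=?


Basis: x^i*y^j, i<23, j<20
23*20=460


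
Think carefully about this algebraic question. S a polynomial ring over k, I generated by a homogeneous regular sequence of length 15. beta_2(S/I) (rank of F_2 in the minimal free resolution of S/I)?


Regular sequence => Koszul complex is the minimal free resolution.
Syz_1 minimally generated by Koszul relations f_i*e_j - f_j*e_i (i<j): mu(Syz_1) = beta_2 = C(m,2) = m(m-1)/2
m=15
15*14/2 = 105


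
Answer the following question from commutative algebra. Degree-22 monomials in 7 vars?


C(d+n-1,n-1)=C(28,6)=376740


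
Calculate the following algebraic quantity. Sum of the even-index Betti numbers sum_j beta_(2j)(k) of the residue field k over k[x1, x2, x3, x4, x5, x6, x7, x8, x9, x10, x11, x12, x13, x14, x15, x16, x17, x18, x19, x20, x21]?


Koszul resolution: beta_i(k)=C(n,i), n=21
sum_even C(21,i) = 2^(n-1) = 2^20 = 1048576


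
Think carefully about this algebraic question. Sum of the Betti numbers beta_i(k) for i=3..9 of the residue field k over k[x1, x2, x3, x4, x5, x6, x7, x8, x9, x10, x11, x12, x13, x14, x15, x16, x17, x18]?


Koszul resolution: beta_i(k)=C(n,i), n=18
C(18,3)=816, C(18,4)=3060, C(18,5)=8568, C(18,6)=18564, C(18,7)=31824, C(18,8)=43758, C(18,9)=48620
Sum=155210


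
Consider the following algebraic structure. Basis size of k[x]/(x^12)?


Basis: 1,x,...,x^11
dim=12


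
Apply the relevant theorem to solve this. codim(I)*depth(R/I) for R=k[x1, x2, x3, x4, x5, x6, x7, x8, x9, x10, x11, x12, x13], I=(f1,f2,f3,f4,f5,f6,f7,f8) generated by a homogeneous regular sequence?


codim=8, depth=dim(R/I)=13-8=5
Product=8*5=40


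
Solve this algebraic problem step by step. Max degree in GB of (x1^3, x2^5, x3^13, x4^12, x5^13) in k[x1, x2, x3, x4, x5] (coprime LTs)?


Pure powers, coprime LTs => already GB.
Degrees: 3, 5, 13, 12, 13
Max=13


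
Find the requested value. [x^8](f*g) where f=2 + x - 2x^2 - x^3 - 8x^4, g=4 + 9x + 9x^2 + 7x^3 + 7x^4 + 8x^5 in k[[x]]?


[x^8] = sum a_i*b_j, i+j=8
  -1*8=-8
  -8*7=-56
Sum=-64


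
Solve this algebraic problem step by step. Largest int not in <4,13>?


gcd(4,13)=1 => F=ab-a-b=4*13-4-13=52-17=35


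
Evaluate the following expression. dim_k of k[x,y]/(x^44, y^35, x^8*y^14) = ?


k[x,y]/I, I = (x^44, y^35, x^8*y^14)
Rect: 44x35=1540. Corner: (44-8)x(35-14)=756.
dim = 1540-756 = 784


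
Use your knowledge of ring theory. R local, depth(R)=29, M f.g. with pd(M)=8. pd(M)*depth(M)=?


pd+depth=29
depth=29-8=21
pd*depth=8*21=168


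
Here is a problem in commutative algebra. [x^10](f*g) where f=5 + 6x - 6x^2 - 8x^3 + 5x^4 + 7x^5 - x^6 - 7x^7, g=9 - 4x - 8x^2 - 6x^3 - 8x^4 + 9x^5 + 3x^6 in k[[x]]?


[x^10] = sum a_i*b_j, i+j=10
  5*3=15
  7*9=63
  -1*-8=8
  -7*-6=42
Sum=128


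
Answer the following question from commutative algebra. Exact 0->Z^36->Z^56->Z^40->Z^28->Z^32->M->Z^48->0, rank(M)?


Alt sum=0:
(-1)^0*36 + (-1)^1*56 + (-1)^2*40 + (-1)^3*28 + (-1)^4*32 + (-1)^5*? + (-1)^6*48=0
rank(M)=72


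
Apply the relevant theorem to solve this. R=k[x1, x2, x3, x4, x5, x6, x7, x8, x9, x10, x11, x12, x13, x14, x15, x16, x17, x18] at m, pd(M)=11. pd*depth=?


pd+depth=18
depth=18-11=7
pd*depth=11*7=77


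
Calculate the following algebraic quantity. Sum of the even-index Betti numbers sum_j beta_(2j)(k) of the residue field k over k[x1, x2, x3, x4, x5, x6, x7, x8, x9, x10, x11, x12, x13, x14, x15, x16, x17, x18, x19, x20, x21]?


Koszul resolution: beta_i(k)=C(n,i), n=21
sum_even C(21,i) = 2^(n-1) = 2^20 = 1048576


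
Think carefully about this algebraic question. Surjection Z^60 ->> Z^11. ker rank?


rank(ker) = 60-11 = 49


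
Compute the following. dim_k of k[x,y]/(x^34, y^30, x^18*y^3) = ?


k[x,y]/I, I = (x^34, y^30, x^18*y^3)
Rect: 34x30=1020. Corner: (34-18)x(30-3)=432.
dim = 1020-432 = 588


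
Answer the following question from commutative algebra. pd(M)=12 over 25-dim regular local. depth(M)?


pd+depth=depth(R)=25
depth=25-12=13


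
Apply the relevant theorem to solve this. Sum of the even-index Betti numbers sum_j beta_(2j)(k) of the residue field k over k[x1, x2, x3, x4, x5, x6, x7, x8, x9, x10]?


Koszul resolution: beta_i(k)=C(n,i), n=10
sum_even C(10,i) = 2^(n-1) = 2^9 = 512


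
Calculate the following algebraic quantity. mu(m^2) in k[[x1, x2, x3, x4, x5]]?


C(n+d-1,d)=C(6,2)=15


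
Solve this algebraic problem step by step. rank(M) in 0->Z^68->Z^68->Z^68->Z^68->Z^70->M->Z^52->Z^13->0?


Alt sum=0:
(-1)^0*68 + (-1)^1*68 + (-1)^2*68 + (-1)^3*68 + (-1)^4*70 + (-1)^5*? + (-1)^6*52 + (-1)^7*13=0
rank(M)=109


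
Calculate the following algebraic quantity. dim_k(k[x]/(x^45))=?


Basis: 1,x,...,x^44
dim=45


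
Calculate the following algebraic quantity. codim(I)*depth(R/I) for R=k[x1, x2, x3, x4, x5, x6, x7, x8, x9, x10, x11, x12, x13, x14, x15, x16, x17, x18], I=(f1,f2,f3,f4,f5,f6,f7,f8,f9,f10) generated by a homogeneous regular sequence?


codim=10, depth=dim(R/I)=18-10=8
Product=10*8=80


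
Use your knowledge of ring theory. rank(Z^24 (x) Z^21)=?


rank(M(x)N) = rank(M)*rank(N)
24*21 = 504


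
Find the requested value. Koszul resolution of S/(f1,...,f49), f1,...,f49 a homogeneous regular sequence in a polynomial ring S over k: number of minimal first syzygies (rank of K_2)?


Regular sequence => Koszul complex is the minimal free resolution.
Syz_1 minimally generated by Koszul relations f_i*e_j - f_j*e_i (i<j): mu(Syz_1) = beta_2 = C(m,2) = m(m-1)/2
m=49
49*48/2 = 1176


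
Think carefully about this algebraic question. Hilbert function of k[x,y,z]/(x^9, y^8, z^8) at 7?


Need i<9, j<8, k<8 with i+j+k=7.
For each i, j ranges over max(0,7-i-7)..min(7,7-i):
  i=0: j in [0,7] -> 8
  i=1: j in [0,6] -> 7
  i=2: j in [0,5] -> 6
  i=3: j in [0,4] -> 5
  i=4: j in [0,3] -> 4
  i=5: j in [0,2] -> 3
  i=6: j in [0,1] -> 2
  i=7: j in [0,0] -> 1
H(7) = 8+7+6+5+4+3+2+1 = 36


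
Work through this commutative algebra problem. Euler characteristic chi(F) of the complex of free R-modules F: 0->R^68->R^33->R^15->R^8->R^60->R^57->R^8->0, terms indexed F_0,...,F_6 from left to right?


chi = sum (-1)^i * rank:
(-1)^0*68=68
(-1)^1*33=-33
(-1)^2*15=15
(-1)^3*8=-8
(-1)^4*60=60
(-1)^5*57=-57
(-1)^6*8=8
chi=53


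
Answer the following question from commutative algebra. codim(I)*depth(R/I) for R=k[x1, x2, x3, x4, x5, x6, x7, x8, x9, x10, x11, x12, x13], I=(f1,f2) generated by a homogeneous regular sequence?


codim=2, depth=dim(R/I)=13-2=11
Product=2*11=22


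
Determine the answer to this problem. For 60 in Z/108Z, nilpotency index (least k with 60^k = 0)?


60^k mod 108:
k=1: 60
k=2: 36
k=3: 0
First zero at k = 3


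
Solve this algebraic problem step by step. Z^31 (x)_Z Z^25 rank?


rank(M(x)N) = rank(M)*rank(N)
31*25 = 775


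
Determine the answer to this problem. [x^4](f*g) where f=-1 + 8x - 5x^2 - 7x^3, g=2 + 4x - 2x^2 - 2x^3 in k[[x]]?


[x^4] = sum a_i*b_j, i+j=4
  8*-2=-16
  -5*-2=10
  -7*4=-28
Sum=-34


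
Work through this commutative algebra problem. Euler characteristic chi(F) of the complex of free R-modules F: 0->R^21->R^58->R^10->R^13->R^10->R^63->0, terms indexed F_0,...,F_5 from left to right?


chi = sum (-1)^i * rank:
(-1)^0*21=21
(-1)^1*58=-58
(-1)^2*10=10
(-1)^3*13=-13
(-1)^4*10=10
(-1)^5*63=-63
chi=-93


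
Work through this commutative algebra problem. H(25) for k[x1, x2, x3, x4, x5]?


C(d+n-1,n-1)=C(29,4)=23751


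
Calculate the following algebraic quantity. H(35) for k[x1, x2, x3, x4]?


C(d+n-1,n-1)=C(38,3)=8436


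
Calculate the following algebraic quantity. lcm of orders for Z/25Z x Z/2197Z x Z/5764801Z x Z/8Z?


Exponent = lcm of the cyclic orders; pairwise coprime => product.
5^2*13^3*7^8*2^3=25*2197*5764801*8=2533053559400


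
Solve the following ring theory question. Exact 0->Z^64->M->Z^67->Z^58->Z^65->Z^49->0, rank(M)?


Alt sum=0:
(-1)^0*64 + (-1)^1*? + (-1)^2*67 + (-1)^3*58 + (-1)^4*65 + (-1)^5*49=0
rank(M)=89


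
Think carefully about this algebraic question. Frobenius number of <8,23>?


gcd(8,23)=1 => F=ab-a-b=8*23-8-23=184-31=153


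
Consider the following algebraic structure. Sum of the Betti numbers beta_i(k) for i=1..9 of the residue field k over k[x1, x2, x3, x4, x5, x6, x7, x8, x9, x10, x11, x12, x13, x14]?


Koszul resolution: beta_i(k)=C(n,i), n=14
C(14,1)=14, C(14,2)=91, C(14,3)=364, C(14,4)=1001, C(14,5)=2002, C(14,6)=3003, C(14,7)=3432, C(14,8)=3003, C(14,9)=2002
Sum=14912


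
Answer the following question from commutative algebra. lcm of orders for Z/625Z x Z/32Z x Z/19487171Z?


Exponent = lcm of the cyclic orders; pairwise coprime => product.
5^4*2^5*11^7=625*32*19487171=389743420000


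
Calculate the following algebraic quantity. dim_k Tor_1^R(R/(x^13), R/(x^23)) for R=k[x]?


Tor_1(R/I,R/J)=(I cap J)/IJ=(x^23)/(x^36)
dim=36-23=min(13,23)=13


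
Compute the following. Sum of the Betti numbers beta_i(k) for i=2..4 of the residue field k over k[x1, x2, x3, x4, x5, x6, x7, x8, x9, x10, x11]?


Koszul resolution: beta_i(k)=C(n,i), n=11
C(11,2)=55, C(11,3)=165, C(11,4)=330
Sum=550


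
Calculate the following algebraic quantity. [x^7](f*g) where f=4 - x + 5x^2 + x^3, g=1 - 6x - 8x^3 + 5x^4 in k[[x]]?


[x^7] = sum a_i*b_j, i+j=7
  1*5=5
Sum=5


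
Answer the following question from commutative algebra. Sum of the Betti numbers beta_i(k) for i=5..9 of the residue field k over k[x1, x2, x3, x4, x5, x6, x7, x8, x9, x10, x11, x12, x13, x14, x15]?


Koszul resolution: beta_i(k)=C(n,i), n=15
C(15,5)=3003, C(15,6)=5005, C(15,7)=6435, C(15,8)=6435, C(15,9)=5005
Sum=25883


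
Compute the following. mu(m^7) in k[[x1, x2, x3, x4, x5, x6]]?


C(n+d-1,d)=C(12,7)=792


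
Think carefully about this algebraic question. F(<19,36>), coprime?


gcd(19,36)=1 => F=ab-a-b=19*36-19-36=684-55=629


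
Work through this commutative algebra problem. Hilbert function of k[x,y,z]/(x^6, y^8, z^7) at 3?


Need i<6, j<8, k<7 with i+j+k=3.
For each i, j ranges over max(0,3-i-6)..min(7,3-i):
  i=0: j in [0,3] -> 4
  i=1: j in [0,2] -> 3
  i=2: j in [0,1] -> 2
  i=3: j in [0,0] -> 1
H(3) = 4+3+2+1 = 10


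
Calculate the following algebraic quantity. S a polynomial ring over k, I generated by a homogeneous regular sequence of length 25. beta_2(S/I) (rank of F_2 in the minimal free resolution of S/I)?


Regular sequence => Koszul complex is the minimal free resolution.
Syz_1 minimally generated by Koszul relations f_i*e_j - f_j*e_i (i<j): mu(Syz_1) = beta_2 = C(m,2) = m(m-1)/2
m=25
25*24/2 = 300


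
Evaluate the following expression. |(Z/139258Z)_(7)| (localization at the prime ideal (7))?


7-primary part: 139258=7^4*58
Size=7^4=2401


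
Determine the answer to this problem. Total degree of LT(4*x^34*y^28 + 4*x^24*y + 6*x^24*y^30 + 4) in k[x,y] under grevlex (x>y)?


LT: 4*x^34*y^28
deg_x=34, deg_y=28
Total=34+28=62


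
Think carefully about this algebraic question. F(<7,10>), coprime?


gcd(7,10)=1 => F=ab-a-b=7*10-7-10=70-17=53


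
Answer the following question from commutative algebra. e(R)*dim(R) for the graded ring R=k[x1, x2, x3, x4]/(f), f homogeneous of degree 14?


e(R)=deg(f)=14, dim(R)=4-1=3
e*dim=14*3=42


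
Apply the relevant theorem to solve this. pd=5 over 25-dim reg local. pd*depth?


pd+depth=25
depth=25-5=20
pd*depth=5*20=100


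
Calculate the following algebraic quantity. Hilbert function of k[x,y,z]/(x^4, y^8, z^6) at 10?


Need i<4, j<8, k<6 with i+j+k=10.
For each i, j ranges over max(0,10-i-5)..min(7,10-i):
  i=0: j in [5,7] -> 3
  i=1: j in [4,7] -> 4
  i=2: j in [3,7] -> 5
  i=3: j in [2,7] -> 6
H(10) = 3+4+5+6 = 18


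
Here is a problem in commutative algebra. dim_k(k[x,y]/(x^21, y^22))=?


Basis: x^i*y^j, i<21, j<22
21*22=462


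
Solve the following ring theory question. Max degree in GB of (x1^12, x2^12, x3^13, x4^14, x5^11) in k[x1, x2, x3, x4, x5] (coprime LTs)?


Pure powers, coprime LTs => already GB.
Degrees: 12, 12, 13, 14, 11
Max=14


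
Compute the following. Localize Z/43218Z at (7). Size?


7-primary part: 43218=7^4*18
Size=7^4=2401


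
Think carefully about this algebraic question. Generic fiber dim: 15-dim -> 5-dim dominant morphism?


dim(fiber)=dim(X)-dim(Y)=15-5=10


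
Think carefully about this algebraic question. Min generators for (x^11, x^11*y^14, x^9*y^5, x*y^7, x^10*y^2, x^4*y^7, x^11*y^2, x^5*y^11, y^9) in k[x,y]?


Remove redundant (divisible by others).
x^11*y^14 redundant.
x^4*y^7 redundant.
x^5*y^11 redundant.
x^11*y^2 redundant.
Min: x^11, x^10*y^2, x^9*y^5, x*y^7, y^9
Count=5


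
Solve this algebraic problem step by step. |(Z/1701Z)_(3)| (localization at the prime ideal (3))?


3-primary part: 1701=3^5*7
Size=3^5=243


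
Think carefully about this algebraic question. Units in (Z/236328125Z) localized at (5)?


Local ring = Z/1953125Z.
phi(1953125) = 5^8*(5-1) = 1562500


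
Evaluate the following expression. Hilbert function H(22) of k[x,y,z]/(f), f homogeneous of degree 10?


C(24,2)-C(14,2)=276-91=185


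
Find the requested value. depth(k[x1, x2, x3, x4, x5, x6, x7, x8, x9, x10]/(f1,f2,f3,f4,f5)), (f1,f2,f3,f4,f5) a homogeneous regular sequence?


depth(R)=10
depth(R/I)=10-5=5


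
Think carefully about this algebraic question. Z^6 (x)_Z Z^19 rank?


rank(M(x)N) = rank(M)*rank(N)
6*19 = 114


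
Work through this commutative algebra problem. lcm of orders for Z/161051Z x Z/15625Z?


Exponent = lcm of the cyclic orders; pairwise coprime => product.
11^5*5^6=161051*15625=2516421875


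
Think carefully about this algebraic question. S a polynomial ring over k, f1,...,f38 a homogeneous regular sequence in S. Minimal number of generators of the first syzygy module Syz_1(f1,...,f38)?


Regular sequence => Koszul complex is the minimal free resolution.
Syz_1 minimally generated by Koszul relations f_i*e_j - f_j*e_i (i<j): mu(Syz_1) = beta_2 = C(m,2) = m(m-1)/2
m=38
38*37/2 = 703


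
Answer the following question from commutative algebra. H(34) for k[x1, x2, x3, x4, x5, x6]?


C(d+n-1,n-1)=C(39,5)=575757


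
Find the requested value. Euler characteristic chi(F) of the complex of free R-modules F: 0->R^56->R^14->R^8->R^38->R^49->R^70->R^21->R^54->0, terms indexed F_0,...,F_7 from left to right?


chi = sum (-1)^i * rank:
(-1)^0*56=56
(-1)^1*14=-14
(-1)^2*8=8
(-1)^3*38=-38
(-1)^4*49=49
(-1)^5*70=-70
(-1)^6*21=21
(-1)^7*54=-54
chi=-42


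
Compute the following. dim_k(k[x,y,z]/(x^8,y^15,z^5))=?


Basis: x^iy^jz^k, i<8,j<15,k<5
8*15*5=600


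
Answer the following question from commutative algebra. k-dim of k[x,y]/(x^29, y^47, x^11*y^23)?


k[x,y]/I, I = (x^29, y^47, x^11*y^23)
Rect: 29x47=1363. Corner: (29-11)x(47-23)=432.
dim = 1363-432 = 931


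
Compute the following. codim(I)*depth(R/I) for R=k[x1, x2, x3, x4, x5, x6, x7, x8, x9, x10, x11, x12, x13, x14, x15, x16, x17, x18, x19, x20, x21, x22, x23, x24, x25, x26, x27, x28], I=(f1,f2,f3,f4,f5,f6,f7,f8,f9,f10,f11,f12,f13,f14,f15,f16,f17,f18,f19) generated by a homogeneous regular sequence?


codim=19, depth=dim(R/I)=28-19=9
Product=19*9=171


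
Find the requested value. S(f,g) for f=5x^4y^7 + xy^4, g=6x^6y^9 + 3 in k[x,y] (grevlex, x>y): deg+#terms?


LT(f)=5x^4y^7, LT(g)=6x^6y^9
lcm(LM)=x^6y^9
S(f,g) (scaled by 30 to clear denominators) = 6x^2y^2*f - 5*g = 6x^3y^6 - 15
2 terms, deg 9.
9+2=11


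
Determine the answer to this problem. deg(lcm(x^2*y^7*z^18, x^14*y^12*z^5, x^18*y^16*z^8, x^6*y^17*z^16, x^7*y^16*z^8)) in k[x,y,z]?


lcm = componentwise max:
x: max(2,14,18,6,7)=18
y: max(7,12,16,17,16)=17
z: max(18,5,8,16,8)=18
Total=18+17+18=53


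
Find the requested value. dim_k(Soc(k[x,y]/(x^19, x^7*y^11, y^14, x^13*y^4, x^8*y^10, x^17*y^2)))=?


Socle = ann(m) = span of standard monomials u with x*u, y*u in I (staircase corners).
Minimal generators: x^19, x^17*y^2, x^13*y^4, x^8*y^10, x^7*y^11, y^14
Corners: x^6y^13, x^7y^10, x^12y^9, x^16y^3, x^18y
Socle dim=5


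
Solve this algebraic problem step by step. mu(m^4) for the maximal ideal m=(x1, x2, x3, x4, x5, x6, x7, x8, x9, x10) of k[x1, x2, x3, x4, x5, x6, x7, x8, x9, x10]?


Graded Nakayama: mu(m^d) = dim_k (m^d/m^(d+1)) = #degree-4 monomials in 10 vars
C(n+d-1,d)=C(13,4)=715


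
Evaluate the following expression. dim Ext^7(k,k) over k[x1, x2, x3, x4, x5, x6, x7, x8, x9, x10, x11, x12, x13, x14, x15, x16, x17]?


C(n,i)=C(17,7)=19448


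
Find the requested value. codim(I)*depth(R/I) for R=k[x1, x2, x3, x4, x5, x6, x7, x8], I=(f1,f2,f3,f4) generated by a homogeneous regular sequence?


codim=4, depth=dim(R/I)=8-4=4
Product=4*4=16


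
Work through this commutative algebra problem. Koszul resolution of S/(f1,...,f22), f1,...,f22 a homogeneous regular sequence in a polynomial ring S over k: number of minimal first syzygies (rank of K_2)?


Regular sequence => Koszul complex is the minimal free resolution.
Syz_1 minimally generated by Koszul relations f_i*e_j - f_j*e_i (i<j): mu(Syz_1) = beta_2 = C(m,2) = m(m-1)/2
m=22
22*21/2 = 231


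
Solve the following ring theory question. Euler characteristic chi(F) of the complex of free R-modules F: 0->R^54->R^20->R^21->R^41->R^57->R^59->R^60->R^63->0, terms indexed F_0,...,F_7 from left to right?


chi = sum (-1)^i * rank:
(-1)^0*54=54
(-1)^1*20=-20
(-1)^2*21=21
(-1)^3*41=-41
(-1)^4*57=57
(-1)^5*59=-59
(-1)^6*60=60
(-1)^7*63=-63
chi=9


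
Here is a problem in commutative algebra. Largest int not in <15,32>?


gcd(15,32)=1 => F=ab-a-b=15*32-15-32=480-47=433


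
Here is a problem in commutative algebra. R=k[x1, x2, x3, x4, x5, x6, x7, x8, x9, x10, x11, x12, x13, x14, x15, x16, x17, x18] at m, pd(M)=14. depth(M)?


pd+depth=depth(R)=18
depth=18-14=4


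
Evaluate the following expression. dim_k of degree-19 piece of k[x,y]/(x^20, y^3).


k[x,y], I = (x^20, y^3), d = 19
Need i < 20 and d-i < 3.
Range: 17 <= i <= 19.
H(19) = 3


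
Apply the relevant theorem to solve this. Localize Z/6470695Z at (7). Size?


7-primary part: 6470695=7^6*55
Size=7^6=117649


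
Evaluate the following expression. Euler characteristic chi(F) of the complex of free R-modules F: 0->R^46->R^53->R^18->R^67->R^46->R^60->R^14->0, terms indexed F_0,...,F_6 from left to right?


chi = sum (-1)^i * rank:
(-1)^0*46=46
(-1)^1*53=-53
(-1)^2*18=18
(-1)^3*67=-67
(-1)^4*46=46
(-1)^5*60=-60
(-1)^6*14=14
chi=-56


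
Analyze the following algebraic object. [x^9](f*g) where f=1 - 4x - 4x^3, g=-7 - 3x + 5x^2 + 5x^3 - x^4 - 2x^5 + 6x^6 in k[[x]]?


[x^9] = sum a_i*b_j, i+j=9
  -4*6=-24
Sum=-24


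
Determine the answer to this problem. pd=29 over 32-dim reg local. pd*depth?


pd+depth=32
depth=32-29=3
pd*depth=29*3=87


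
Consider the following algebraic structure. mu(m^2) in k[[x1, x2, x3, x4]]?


C(n+d-1,d)=C(5,2)=10


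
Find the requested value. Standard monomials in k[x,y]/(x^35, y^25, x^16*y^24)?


k[x,y]/I, I = (x^35, y^25, x^16*y^24)
Rect: 35x25=875. Corner: (35-16)x(25-24)=19.
dim = 875-19 = 856


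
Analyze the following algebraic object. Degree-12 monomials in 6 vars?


C(d+n-1,n-1)=C(17,5)=6188


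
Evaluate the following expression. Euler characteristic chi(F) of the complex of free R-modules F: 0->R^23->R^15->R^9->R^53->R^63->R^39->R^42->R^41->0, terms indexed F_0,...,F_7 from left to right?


chi = sum (-1)^i * rank:
(-1)^0*23=23
(-1)^1*15=-15
(-1)^2*9=9
(-1)^3*53=-53
(-1)^4*63=63
(-1)^5*39=-39
(-1)^6*42=42
(-1)^7*41=-41
chi=-11


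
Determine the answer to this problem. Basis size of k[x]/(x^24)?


Basis: 1,x,...,x^23
dim=24


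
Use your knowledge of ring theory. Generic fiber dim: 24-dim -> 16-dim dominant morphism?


dim(fiber)=dim(X)-dim(Y)=24-16=8


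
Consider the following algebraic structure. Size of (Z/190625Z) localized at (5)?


5-primary part: 190625=5^5*61
Size=5^5=3125


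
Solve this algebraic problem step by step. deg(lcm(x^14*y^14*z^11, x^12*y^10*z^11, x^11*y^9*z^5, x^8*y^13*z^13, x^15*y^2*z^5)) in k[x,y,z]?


lcm = componentwise max:
x: max(14,12,11,8,15)=15
y: max(14,10,9,13,2)=14
z: max(11,11,5,13,5)=13
Total=15+14+13=42


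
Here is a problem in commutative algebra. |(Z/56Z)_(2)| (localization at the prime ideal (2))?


2-primary part: 56=2^3*7
Size=2^3=8


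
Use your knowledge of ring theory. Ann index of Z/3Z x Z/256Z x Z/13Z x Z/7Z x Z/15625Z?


Exponent = lcm of the cyclic orders; pairwise coprime => product.
3^1*2^8*13^1*7^1*5^6=3*256*13*7*15625=1092000000


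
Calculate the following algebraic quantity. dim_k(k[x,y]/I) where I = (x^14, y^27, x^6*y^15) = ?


k[x,y]/I, I = (x^14, y^27, x^6*y^15)
Rect: 14x27=378. Corner: (14-6)x(27-15)=96.
dim = 378-96 = 282


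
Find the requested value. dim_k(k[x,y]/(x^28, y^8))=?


Basis: x^i*y^j, i<28, j<8
28*8=224


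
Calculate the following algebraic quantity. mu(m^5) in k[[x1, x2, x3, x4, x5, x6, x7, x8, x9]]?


C(n+d-1,d)=C(13,5)=1287


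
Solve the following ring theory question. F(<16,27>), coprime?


gcd(16,27)=1 => F=ab-a-b=16*27-16-27=432-43=389


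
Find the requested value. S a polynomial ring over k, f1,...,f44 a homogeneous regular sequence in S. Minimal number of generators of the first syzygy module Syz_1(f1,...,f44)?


Regular sequence => Koszul complex is the minimal free resolution.
Syz_1 minimally generated by Koszul relations f_i*e_j - f_j*e_i (i<j): mu(Syz_1) = beta_2 = C(m,2) = m(m-1)/2
m=44
44*43/2 = 946


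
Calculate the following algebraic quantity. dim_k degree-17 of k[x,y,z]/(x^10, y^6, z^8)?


Need i<10, j<6, k<8 with i+j+k=17.
For each i, j ranges over max(0,17-i-7)..min(5,17-i):
  i=0: j in [10,5] -> 0
  i=1: j in [9,5] -> 0
  i=2: j in [8,5] -> 0
  i=3: j in [7,5] -> 0
  i=4: j in [6,5] -> 0
  i=5: j in [5,5] -> 1
  i=6: j in [4,5] -> 2
  i=7: j in [3,5] -> 3
  i=8: j in [2,5] -> 4
  i=9: j in [1,5] -> 5
H(17) = 0+0+0+0+0+1+2+3+4+5 = 15


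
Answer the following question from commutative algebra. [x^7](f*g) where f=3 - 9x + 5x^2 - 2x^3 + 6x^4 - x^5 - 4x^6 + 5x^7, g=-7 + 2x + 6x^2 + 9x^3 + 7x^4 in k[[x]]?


[x^7] = sum a_i*b_j, i+j=7
  -2*7=-14
  6*9=54
  -1*6=-6
  -4*2=-8
  5*-7=-35
Sum=-9


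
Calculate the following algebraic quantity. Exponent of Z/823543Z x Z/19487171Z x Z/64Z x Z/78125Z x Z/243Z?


Exponent = lcm of the cyclic orders; pairwise coprime => product.
7^7*11^7*2^6*5^7*3^5=823543*19487171*64*78125*243=19498955769226395000000


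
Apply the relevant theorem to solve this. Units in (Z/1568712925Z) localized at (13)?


Local ring = Z/62748517Z.
phi(62748517) = 13^6*(13-1) = 57921708


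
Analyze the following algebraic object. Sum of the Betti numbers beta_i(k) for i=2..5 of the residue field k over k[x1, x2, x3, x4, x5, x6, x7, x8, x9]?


Koszul resolution: beta_i(k)=C(n,i), n=9
C(9,2)=36, C(9,3)=84, C(9,4)=126, C(9,5)=126
Sum=372


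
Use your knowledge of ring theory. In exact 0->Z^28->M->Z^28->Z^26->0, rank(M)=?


Alt sum=0:
(-1)^0*28 + (-1)^1*? + (-1)^2*28 + (-1)^3*26=0
rank(M)=30


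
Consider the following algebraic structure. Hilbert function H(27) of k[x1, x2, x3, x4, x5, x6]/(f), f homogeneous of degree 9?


C(32,5)-C(23,5)=201376-33649=167727


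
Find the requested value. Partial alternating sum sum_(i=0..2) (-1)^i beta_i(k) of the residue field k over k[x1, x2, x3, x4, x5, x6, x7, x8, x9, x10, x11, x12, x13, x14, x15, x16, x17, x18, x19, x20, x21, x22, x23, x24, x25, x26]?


Koszul resolution: beta_i(k)=C(n,i), n=26
sum_(i=0..p) (-1)^i C(n,i) = (-1)^p C(n-1,p)
(-1)^2*C(25,2) = (-1)^2*300 = 300


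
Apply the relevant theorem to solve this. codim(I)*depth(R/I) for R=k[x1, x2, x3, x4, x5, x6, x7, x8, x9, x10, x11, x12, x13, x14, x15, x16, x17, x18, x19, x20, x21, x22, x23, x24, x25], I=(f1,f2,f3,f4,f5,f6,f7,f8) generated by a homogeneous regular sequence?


codim=8, depth=dim(R/I)=25-8=17
Product=8*17=136


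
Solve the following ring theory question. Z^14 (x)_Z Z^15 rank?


rank(M(x)N) = rank(M)*rank(N)
14*15 = 210


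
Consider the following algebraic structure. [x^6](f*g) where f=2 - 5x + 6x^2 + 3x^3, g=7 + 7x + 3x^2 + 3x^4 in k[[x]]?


[x^6] = sum a_i*b_j, i+j=6
  6*3=18
Sum=18


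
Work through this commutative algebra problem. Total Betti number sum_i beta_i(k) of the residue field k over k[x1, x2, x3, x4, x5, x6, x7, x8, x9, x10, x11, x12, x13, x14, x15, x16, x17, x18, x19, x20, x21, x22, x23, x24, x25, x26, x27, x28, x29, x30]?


Koszul resolution: beta_i(k)=C(n,i), n=30
sum_i C(30,i) = 2^30 = 1073741824


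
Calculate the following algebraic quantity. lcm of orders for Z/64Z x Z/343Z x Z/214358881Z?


Exponent = lcm of the cyclic orders; pairwise coprime => product.
2^6*7^3*11^8=64*343*214358881=4705606155712


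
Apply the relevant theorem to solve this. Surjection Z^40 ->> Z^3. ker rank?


rank(ker) = 40-3 = 37


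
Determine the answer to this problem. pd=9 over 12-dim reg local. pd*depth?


pd+depth=12
depth=12-9=3
pd*depth=9*3=27


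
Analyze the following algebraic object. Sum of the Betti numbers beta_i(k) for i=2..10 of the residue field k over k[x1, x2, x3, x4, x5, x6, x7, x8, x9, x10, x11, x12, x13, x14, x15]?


Koszul resolution: beta_i(k)=C(n,i), n=15
C(15,2)=105, C(15,3)=455, C(15,4)=1365, C(15,5)=3003, C(15,6)=5005, C(15,7)=6435, C(15,8)=6435, C(15,9)=5005, C(15,10)=3003
Sum=30811


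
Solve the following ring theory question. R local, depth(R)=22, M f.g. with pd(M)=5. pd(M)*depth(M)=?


pd+depth=22
depth=22-5=17
pd*depth=5*17=85


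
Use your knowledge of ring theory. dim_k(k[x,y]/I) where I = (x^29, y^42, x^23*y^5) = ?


k[x,y]/I, I = (x^29, y^42, x^23*y^5)
Rect: 29x42=1218. Corner: (29-23)x(42-5)=222.
dim = 1218-222 = 996


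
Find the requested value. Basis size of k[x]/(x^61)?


Basis: 1,x,...,x^60
dim=61


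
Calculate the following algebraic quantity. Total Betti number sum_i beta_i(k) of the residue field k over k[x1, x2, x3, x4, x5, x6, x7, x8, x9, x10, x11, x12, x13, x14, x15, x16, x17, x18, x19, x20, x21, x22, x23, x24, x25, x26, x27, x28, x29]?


Koszul resolution: beta_i(k)=C(n,i), n=29
sum_i C(29,i) = 2^29 = 536870912


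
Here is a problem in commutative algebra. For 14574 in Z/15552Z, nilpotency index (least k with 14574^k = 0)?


14574^k mod 15552:
k=1: 14574
k=2: 7812
k=3: 11448
k=4: 1296
k=5: 7776
k=6: 0
First zero at k = 6


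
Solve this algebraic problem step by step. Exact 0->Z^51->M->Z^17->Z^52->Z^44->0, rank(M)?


Alt sum=0:
(-1)^0*51 + (-1)^1*? + (-1)^2*17 + (-1)^3*52 + (-1)^4*44=0
rank(M)=60


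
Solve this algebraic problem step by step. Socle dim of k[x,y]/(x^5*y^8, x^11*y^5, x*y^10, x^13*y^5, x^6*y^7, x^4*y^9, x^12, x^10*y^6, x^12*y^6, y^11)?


Socle = ann(m) = span of standard monomials u with x*u, y*u in I (staircase corners).
Redundant generators: x^13*y^5, x^12*y^6
Minimal generators: x^12, x^11*y^5, x^10*y^6, x^6*y^7, x^5*y^8, x^4*y^9, x*y^10, y^11
Corners: y^10, x^3y^9, x^4y^8, x^5y^7, x^9y^6, x^10y^5, x^11y^4
Socle dim=7


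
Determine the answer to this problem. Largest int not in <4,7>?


gcd(4,7)=1 => F=ab-a-b=4*7-4-7=28-11=17


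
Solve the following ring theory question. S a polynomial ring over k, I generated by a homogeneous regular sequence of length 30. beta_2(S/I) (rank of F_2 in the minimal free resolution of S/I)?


Regular sequence => Koszul complex is the minimal free resolution.
Syz_1 minimally generated by Koszul relations f_i*e_j - f_j*e_i (i<j): mu(Syz_1) = beta_2 = C(m,2) = m(m-1)/2
m=30
30*29/2 = 435


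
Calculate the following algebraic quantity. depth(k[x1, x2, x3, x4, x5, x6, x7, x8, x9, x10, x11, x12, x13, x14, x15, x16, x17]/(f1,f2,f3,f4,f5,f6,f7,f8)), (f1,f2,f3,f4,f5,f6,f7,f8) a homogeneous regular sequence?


depth(R)=17
depth(R/I)=17-8=9


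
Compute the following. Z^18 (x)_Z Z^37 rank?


rank(M(x)N) = rank(M)*rank(N)
18*37 = 666


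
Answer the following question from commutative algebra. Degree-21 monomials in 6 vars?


C(d+n-1,n-1)=C(26,5)=65780


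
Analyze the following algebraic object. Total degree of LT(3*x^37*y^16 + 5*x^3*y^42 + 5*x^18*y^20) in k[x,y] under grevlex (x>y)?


LT: 3*x^37*y^16
deg_x=37, deg_y=16
Total=37+16=53


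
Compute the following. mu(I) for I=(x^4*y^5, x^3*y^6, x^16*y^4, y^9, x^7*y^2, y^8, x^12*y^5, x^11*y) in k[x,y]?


Remove redundant (divisible by others).
x^12*y^5 redundant.
x^16*y^4 redundant.
y^9 redundant.
Min: x^11*y, x^7*y^2, x^4*y^5, x^3*y^6, y^8
Count=5


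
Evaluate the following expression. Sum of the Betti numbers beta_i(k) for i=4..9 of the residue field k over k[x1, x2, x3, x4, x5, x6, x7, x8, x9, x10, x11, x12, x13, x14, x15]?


Koszul resolution: beta_i(k)=C(n,i), n=15
C(15,4)=1365, C(15,5)=3003, C(15,6)=5005, C(15,7)=6435, C(15,8)=6435, C(15,9)=5005
Sum=27248


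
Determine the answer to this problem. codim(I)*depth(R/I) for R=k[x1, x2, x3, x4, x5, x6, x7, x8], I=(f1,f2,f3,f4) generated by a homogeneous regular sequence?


codim=4, depth=dim(R/I)=8-4=4
Product=4*4=16


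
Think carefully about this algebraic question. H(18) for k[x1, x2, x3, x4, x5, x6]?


C(d+n-1,n-1)=C(23,5)=33649


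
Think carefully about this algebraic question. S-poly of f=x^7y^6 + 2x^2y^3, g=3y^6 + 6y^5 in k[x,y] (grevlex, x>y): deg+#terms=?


LT(f)=x^7y^6, LT(g)=3y^6
lcm(LM)=x^7y^6
S(f,g) (scaled by 3 to clear denominators) = 3*f - x^7*g = -6x^7y^5 + 6x^2y^3
2 terms, deg 12.
12+2=14


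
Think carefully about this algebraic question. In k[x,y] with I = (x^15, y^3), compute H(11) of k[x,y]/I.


k[x,y], I = (x^15, y^3), d = 11
Need i < 15 and d-i < 3.
Range: 9 <= i <= 11.
H(11) = 3


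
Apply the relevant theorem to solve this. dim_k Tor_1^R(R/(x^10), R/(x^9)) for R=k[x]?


Tor_1(R/I,R/J)=(I cap J)/IJ=(x^10)/(x^19)
dim=19-10=min(10,9)=9


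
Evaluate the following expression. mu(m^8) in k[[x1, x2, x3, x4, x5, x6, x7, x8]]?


C(n+d-1,d)=C(15,8)=6435


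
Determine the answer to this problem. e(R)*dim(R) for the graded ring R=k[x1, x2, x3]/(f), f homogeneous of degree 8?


e(R)=deg(f)=8, dim(R)=3-1=2
e*dim=8*2=16


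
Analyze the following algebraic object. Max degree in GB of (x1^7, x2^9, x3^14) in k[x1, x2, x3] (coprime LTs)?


Pure powers, coprime LTs => already GB.
Degrees: 7, 9, 14
Max=14


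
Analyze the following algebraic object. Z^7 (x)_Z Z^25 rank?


rank(M(x)N) = rank(M)*rank(N)
7*25 = 175


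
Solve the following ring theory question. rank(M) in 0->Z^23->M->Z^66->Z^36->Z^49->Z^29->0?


Alt sum=0:
(-1)^0*23 + (-1)^1*? + (-1)^2*66 + (-1)^3*36 + (-1)^4*49 + (-1)^5*29=0
rank(M)=73


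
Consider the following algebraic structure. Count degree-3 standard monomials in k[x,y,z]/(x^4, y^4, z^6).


Need i<4, j<4, k<6 with i+j+k=3.
For each i, j ranges over max(0,3-i-5)..min(3,3-i):
  i=0: j in [0,3] -> 4
  i=1: j in [0,2] -> 3
  i=2: j in [0,1] -> 2
  i=3: j in [0,0] -> 1
H(3) = 4+3+2+1 = 10


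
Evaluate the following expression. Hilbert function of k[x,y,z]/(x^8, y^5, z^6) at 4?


Need i<8, j<5, k<6 with i+j+k=4.
For each i, j ranges over max(0,4-i-5)..min(4,4-i):
  i=0: j in [0,4] -> 5
  i=1: j in [0,3] -> 4
  i=2: j in [0,2] -> 3
  i=3: j in [0,1] -> 2
  i=4: j in [0,0] -> 1
H(4) = 5+4+3+2+1 = 15


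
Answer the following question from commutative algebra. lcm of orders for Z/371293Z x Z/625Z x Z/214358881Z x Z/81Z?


Exponent = lcm of the cyclic orders; pairwise coprime => product.
13^5*5^4*11^8*3^4=371293*625*214358881*81=4029241320158608125


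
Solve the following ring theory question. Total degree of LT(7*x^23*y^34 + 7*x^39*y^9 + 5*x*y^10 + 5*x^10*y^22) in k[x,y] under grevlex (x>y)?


LT: 7*x^23*y^34
deg_x=23, deg_y=34
Total=23+34=57


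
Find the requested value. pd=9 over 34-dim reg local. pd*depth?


pd+depth=34
depth=34-9=25
pd*depth=9*25=225


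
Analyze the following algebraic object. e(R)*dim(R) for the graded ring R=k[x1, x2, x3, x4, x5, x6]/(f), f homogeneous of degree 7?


e(R)=deg(f)=7, dim(R)=6-1=5
e*dim=7*5=35


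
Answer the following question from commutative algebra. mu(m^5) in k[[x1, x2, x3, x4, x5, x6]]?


C(n+d-1,d)=C(10,5)=252


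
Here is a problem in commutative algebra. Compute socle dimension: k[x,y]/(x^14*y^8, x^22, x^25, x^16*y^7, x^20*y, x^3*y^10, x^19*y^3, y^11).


Socle = ann(m) = span of standard monomials u with x*u, y*u in I (staircase corners).
Redundant generators: x^25
Minimal generators: x^22, x^20*y, x^19*y^3, x^16*y^7, x^14*y^8, x^3*y^10, y^11
Corners: x^2y^10, x^13y^9, x^15y^7, x^18y^6, x^19y^2, x^21
Socle dim=6


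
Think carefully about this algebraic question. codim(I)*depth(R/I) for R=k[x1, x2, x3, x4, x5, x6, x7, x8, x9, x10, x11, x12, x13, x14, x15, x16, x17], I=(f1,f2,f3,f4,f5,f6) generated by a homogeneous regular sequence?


codim=6, depth=dim(R/I)=17-6=11
Product=6*11=66


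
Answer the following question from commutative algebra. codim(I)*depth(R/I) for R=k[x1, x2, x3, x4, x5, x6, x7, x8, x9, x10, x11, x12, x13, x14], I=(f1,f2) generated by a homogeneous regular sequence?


codim=2, depth=dim(R/I)=14-2=12
Product=2*12=24


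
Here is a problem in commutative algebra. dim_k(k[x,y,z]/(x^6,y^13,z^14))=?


Basis: x^iy^jz^k, i<6,j<13,k<14
6*13*14=1092


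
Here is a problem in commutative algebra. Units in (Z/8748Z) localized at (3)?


Local ring = Z/2187Z.
phi(2187) = 3^6*(3-1) = 1458


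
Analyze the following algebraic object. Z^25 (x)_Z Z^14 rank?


rank(M(x)N) = rank(M)*rank(N)
25*14 = 350


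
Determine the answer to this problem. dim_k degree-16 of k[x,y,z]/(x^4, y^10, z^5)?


Need i<4, j<10, k<5 with i+j+k=16.
For each i, j ranges over max(0,16-i-4)..min(9,16-i):
  i=0: j in [12,9] -> 0
  i=1: j in [11,9] -> 0
  i=2: j in [10,9] -> 0
  i=3: j in [9,9] -> 1
H(16) = 0+0+0+1 = 1


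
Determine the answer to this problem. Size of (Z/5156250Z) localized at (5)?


5-primary part: 5156250=5^7*66
Size=5^7=78125


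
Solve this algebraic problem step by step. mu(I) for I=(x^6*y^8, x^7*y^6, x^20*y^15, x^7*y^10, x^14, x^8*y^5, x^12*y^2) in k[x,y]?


Remove redundant (divisible by others).
x^20*y^15 redundant.
x^7*y^10 redundant.
Min: x^14, x^12*y^2, x^8*y^5, x^7*y^6, x^6*y^8
Count=5


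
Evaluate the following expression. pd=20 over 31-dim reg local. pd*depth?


pd+depth=31
depth=31-20=11
pd*depth=20*11=220


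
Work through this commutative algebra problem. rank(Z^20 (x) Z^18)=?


rank(M(x)N) = rank(M)*rank(N)
20*18 = 360


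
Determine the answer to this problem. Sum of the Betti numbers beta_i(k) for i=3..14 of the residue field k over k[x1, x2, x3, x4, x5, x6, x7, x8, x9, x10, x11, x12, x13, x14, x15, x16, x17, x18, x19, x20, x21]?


Koszul resolution: beta_i(k)=C(n,i), n=21
C(21,3)=1330, C(21,4)=5985, C(21,5)=20349, C(21,6)=54264, C(21,7)=116280, C(21,8)=203490, C(21,9)=293930, C(21,10)=352716, C(21,11)=352716, C(21,12)=293930, C(21,13)=203490, C(21,14)=116280
Sum=2014760


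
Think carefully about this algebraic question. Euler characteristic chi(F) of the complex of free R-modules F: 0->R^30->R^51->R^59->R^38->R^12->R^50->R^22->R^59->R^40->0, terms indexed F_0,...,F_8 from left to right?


chi = sum (-1)^i * rank:
(-1)^0*30=30
(-1)^1*51=-51
(-1)^2*59=59
(-1)^3*38=-38
(-1)^4*12=12
(-1)^5*50=-50
(-1)^6*22=22
(-1)^7*59=-59
(-1)^8*40=40
chi=-35


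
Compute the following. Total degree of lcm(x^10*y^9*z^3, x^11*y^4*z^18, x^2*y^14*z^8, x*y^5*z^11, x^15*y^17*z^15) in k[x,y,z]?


lcm = componentwise max:
x: max(10,11,2,1,15)=15
y: max(9,4,14,5,17)=17
z: max(3,18,8,11,15)=18
Total=15+17+18=50


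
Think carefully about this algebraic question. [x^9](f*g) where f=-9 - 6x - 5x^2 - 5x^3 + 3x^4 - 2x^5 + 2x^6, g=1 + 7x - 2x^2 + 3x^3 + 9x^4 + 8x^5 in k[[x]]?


[x^9] = sum a_i*b_j, i+j=9
  3*8=24
  -2*9=-18
  2*3=6
Sum=12


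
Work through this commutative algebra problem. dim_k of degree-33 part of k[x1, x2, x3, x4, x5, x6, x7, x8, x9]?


C(d+n-1,n-1)=C(41,8)=95548245


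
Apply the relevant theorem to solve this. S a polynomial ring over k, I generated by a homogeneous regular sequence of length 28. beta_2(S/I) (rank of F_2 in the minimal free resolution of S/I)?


Regular sequence => Koszul complex is the minimal free resolution.
Syz_1 minimally generated by Koszul relations f_i*e_j - f_j*e_i (i<j): mu(Syz_1) = beta_2 = C(m,2) = m(m-1)/2
m=28
28*27/2 = 378
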